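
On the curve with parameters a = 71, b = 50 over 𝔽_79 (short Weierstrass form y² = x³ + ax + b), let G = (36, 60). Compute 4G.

Double-and-add on 4 = (100)₂. Start with G = (36, 60) for the leading 1-bit.
double: tangent at (36, 60): λ = (3·36² + 71)/(2·60) ≡ 9/41. 41⁻¹ ≡ 27 (mod 79) since 41·27 = 1107 ≡ 1, so λ ≡ 9·27 ≡ 6.
  x = λ² - 36 - 36 = 36 - 72 ≡ 43; y = λ·(36 - 43) - 60 ≡ 56. → (43, 56)
double: tangent at (43, 56): λ = (3·43² + 71)/(2·56) ≡ 9/33. 33⁻¹ ≡ 12 (mod 79), so λ ≡ 9·12 ≡ 29.
  x = λ² - 43 - 43 = 841 - 86 ≡ 44; y = λ·(43 - 44) - 56 ≡ 73. → (44, 73)

(44, 73)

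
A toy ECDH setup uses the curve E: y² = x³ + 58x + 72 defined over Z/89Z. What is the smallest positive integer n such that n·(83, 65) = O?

2P: tangent at (83, 65): λ = (3·83² + 58)/(2·65) ≡ 77/41. 41⁻¹ ≡ 76 (mod 89) since 41·76 = 3116 ≡ 1, so λ ≡ 77·76 ≡ 67.
  x = λ² - 83 - 83 = 4489 - 166 ≡ 51; y = λ·(83 - 51) - 65 ≡ 32. → (51, 32)
3P: (51, 32) + (83, 65). λ = (65 - 32)/(83 - 51) ≡ 33/32 mod 89. 32⁻¹ ≡ 64 (mod 89), so λ ≡ 65.
  x = λ² - 51 - 83 = 4225 - 134 ≡ 86; y = λ·(51 - 86) - 32 ≡ 7. → (86, 7)
4P: (86, 7) + (83, 65). λ = (65 - 7)/(83 - 86) ≡ 58/86 mod 89. 86⁻¹ ≡ 59 (mod 89) since 86·59 = 5074 ≡ 1, so λ ≡ 40.
  x = λ² - 86 - 83 = 1600 - 169 ≡ 7; y = λ·(86 - 7) - 7 ≡ 38. → (7, 38)
5P: (7, 38) + (83, 65). λ = (65 - 38)/(83 - 7) ≡ 27/76 mod 89. 76⁻¹ ≡ 41 (mod 89), so λ ≡ 39.
  x = λ² - 7 - 83 = 1521 - 90 ≡ 7; y = λ·(7 - 7) - 38 ≡ 51. → (7, 51)
6P: (7, 51) + (83, 65). λ = (65 - 51)/(83 - 7) ≡ 14/76 mod 89. 76⁻¹ ≡ 41 (mod 89), so λ ≡ 40.
  x = λ² - 7 - 83 = 1600 - 90 ≡ 86; y = λ·(7 - 86) - 51 ≡ 82. → (86, 82)
7P: (86, 82) + (83, 65). λ = (65 - 82)/(83 - 86) ≡ 72/86 mod 89. 86⁻¹ ≡ 59 (mod 89) since 86·59 = 5074 ≡ 1, so λ ≡ 65.
  x = λ² - 86 - 83 = 4225 - 169 ≡ 51; y = λ·(86 - 51) - 82 ≡ 57. → (51, 57)
8P: (51, 57) + (83, 65). λ = (65 - 57)/(83 - 51) ≡ 8/32 mod 89. 32⁻¹ ≡ 64 (mod 89) since 32·64 = 2048 ≡ 1, so λ ≡ 67.
  x = λ² - 51 - 83 = 4489 - 134 ≡ 83; y = λ·(51 - 83) - 57 ≡ 24. → (83, 24)
9P: (83, 24) + (83, 65): same x and y₁ ≡ -y₂, so the sum is O.
9P = O, so the order is 9.

9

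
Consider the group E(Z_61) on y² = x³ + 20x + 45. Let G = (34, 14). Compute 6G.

Repeated addition: build up to 6G.
2G: tangent at (34, 14): λ = (3·34² + 20)/(2·14) ≡ 11/28. 28⁻¹ ≡ 24 (mod 61) since 28·24 = 672 ≡ 1, so λ ≡ 11·24 ≡ 20.
  x = λ² - 34 - 34 = 400 - 68 ≡ 27; y = λ·(34 - 27) - 14 ≡ 4. → (27, 4)
3G: (27, 4) + (34, 14). λ = (14 - 4)/(34 - 27) ≡ 10/7 mod 61. 7⁻¹ ≡ 35 (mod 61), so λ ≡ 45.
  x = λ² - 27 - 34 = 2025 - 61 ≡ 12; y = λ·(27 - 12) - 4 ≡ 0. → (12, 0)
4G: (12, 0) + (34, 14). λ = (14 - 0)/(34 - 12) ≡ 14/22 mod 61. 22⁻¹ ≡ 25 (mod 61), so λ ≡ 45.
  x = λ² - 12 - 34 = 2025 - 46 ≡ 27; y = λ·(12 - 27) - 0 ≡ 57. → (27, 57)
5G: (27, 57) + (34, 14). λ = (14 - 57)/(34 - 27) ≡ 18/7 mod 61. 7⁻¹ ≡ 35 (mod 61) since 7·35 = 245 ≡ 1, so λ ≡ 20.
  x = λ² - 27 - 34 = 400 - 61 ≡ 34; y = λ·(27 - 34) - 57 ≡ 47. → (34, 47)
6G: (34, 47) + (34, 14): same x and y₁ ≡ -y₂, so the sum is the point at infinity.

O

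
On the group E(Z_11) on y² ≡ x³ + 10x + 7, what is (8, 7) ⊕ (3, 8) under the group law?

(4, 1)

(8, 7) + (3, 8). λ = (8 - 7)/(3 - 8) ≡ 1/6 mod 11. 6⁻¹ ≡ 2 (mod 11), so λ ≡ 2.
  x = λ² - 8 - 3 = 4 - 11 ≡ 4; y = λ·(8 - 4) - 7 ≡ 1. → (4, 1)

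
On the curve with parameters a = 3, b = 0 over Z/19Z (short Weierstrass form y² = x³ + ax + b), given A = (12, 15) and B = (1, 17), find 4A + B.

(1, 2)

First 4A:
Repeated addition: build up to 4A.
2A: tangent at (12, 15): λ = (3·12² + 3)/(2·15) ≡ 17/11. 11⁻¹ ≡ 7 (mod 19), so λ ≡ 17·7 ≡ 5.
  x = λ² - 12 - 12 = 25 - 24 ≡ 1; y = λ·(12 - 1) - 15 ≡ 2. → (1, 2)
3A: (1, 2) + (12, 15). λ = (15 - 2)/(12 - 1) ≡ 13/11 mod 19. 11⁻¹ ≡ 7 (mod 19), so λ ≡ 15.
  x = λ² - 1 - 12 = 225 - 13 ≡ 3; y = λ·(1 - 3) - 2 ≡ 6. → (3, 6)
4A: (3, 6) + (12, 15). λ = (15 - 6)/(12 - 3) ≡ 9/9 mod 19. 9⁻¹ ≡ 17 (mod 19) since 9·17 = 153 ≡ 1, so λ ≡ 1.
  x = λ² - 3 - 12 = 1 - 15 ≡ 5; y = λ·(3 - 5) - 6 ≡ 11. → (5, 11)
4A = (5, 11).
Finally 4A + B:
(5, 11) + (1, 17). λ = (17 - 11)/(1 - 5) ≡ 6/15 mod 19. 15⁻¹ ≡ 14 (mod 19), so λ ≡ 8.
  x = λ² - 5 - 1 = 64 - 6 ≡ 1; y = λ·(5 - 1) - 11 ≡ 2. → (1, 2)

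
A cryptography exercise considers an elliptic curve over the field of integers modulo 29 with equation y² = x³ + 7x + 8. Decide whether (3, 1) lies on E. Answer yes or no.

y² = 1² ≡ 1; x³ + 7x + 8 = 56 ≡ 27 (mod 29). 1 ≠ 27.

no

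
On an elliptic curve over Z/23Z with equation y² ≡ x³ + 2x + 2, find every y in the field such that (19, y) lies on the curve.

x³ + 2x + 2 = 6899 ≡ 22 (mod 23).
22 is a non-residue mod 23; no y exists.

none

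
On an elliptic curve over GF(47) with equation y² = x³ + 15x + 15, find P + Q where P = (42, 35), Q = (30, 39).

(42, 35) + (30, 39). λ = (39 - 35)/(30 - 42) ≡ 4/35 mod 47. 35⁻¹ ≡ 43 (mod 47) since 35·43 = 1505 ≡ 1, so λ ≡ 31.
  x = λ² - 42 - 30 = 961 - 72 ≡ 43; y = λ·(42 - 43) - 35 ≡ 28. → (43, 28)

(43, 28)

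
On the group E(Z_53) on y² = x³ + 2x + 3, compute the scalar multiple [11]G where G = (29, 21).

Repeated addition: build up to 11G.
2G: tangent at (29, 21): λ = (3·29² + 2)/(2·21) ≡ 34/42. 42⁻¹ ≡ 24 (mod 53), so λ ≡ 34·24 ≡ 21.
  x = λ² - 29 - 29 = 441 - 58 ≡ 12; y = λ·(29 - 12) - 21 ≡ 18. → (12, 18)
3G: (12, 18) + (29, 21). λ = (21 - 18)/(29 - 12) ≡ 3/17 mod 53. 17⁻¹ ≡ 25 (mod 53), so λ ≡ 22.
  x = λ² - 12 - 29 = 484 - 41 ≡ 19; y = λ·(12 - 19) - 18 ≡ 40. → (19, 40)
4G: (19, 40) + (29, 21). λ = (21 - 40)/(29 - 19) ≡ 34/10 mod 53. 10⁻¹ ≡ 16 (mod 53), so λ ≡ 14.
  x = λ² - 19 - 29 = 196 - 48 ≡ 42; y = λ·(19 - 42) - 40 ≡ 9. → (42, 9)
5G: (42, 9) + (29, 21). λ = (21 - 9)/(29 - 42) ≡ 12/40 mod 53. 40⁻¹ ≡ 4 (mod 53), so λ ≡ 48.
  x = λ² - 42 - 29 = 2304 - 71 ≡ 7; y = λ·(42 - 7) - 9 ≡ 28. → (7, 28)
6G: (7, 28) + (29, 21). λ = (21 - 28)/(29 - 7) ≡ 46/22 mod 53. 22⁻¹ ≡ 41 (mod 53) since 22·41 = 902 ≡ 1, so λ ≡ 31.
  x = λ² - 7 - 29 = 961 - 36 ≡ 24; y = λ·(7 - 24) - 28 ≡ 28. → (24, 28)
7G: (24, 28) + (29, 21). λ = (21 - 28)/(29 - 24) ≡ 46/5 mod 53. 5⁻¹ ≡ 32 (mod 53) since 5·32 = 160 ≡ 1, so λ ≡ 41.
  x = λ² - 24 - 29 = 1681 - 53 ≡ 38; y = λ·(24 - 38) - 28 ≡ 34. → (38, 34)
8G: (38, 34) + (29, 21). λ = (21 - 34)/(29 - 38) ≡ 40/44 mod 53. 44⁻¹ ≡ 47 (mod 53) since 44·47 = 2068 ≡ 1, so λ ≡ 25.
  x = λ² - 38 - 29 = 625 - 67 ≡ 28; y = λ·(38 - 28) - 34 ≡ 4. → (28, 4)
9G: (28, 4) + (29, 21). λ = (21 - 4)/(29 - 28) ≡ 17/1 mod 53. 1⁻¹ ≡ 1 (mod 53) since 1·1 = 1 ≡ 1, so λ ≡ 17.
  x = λ² - 28 - 29 = 289 - 57 ≡ 20; y = λ·(28 - 20) - 4 ≡ 26. → (20, 26)
10G: (20, 26) + (29, 21). λ = (21 - 26)/(29 - 20) ≡ 48/9 mod 53. 9⁻¹ ≡ 6 (mod 53), so λ ≡ 23.
  x = λ² - 20 - 29 = 529 - 49 ≡ 3; y = λ·(20 - 3) - 26 ≡ 47. → (3, 47)
11G: (3, 47) + (29, 21). λ = (21 - 47)/(29 - 3) ≡ 27/26 mod 53. 26⁻¹ ≡ 51 (mod 53) since 26·51 = 1326 ≡ 1, so λ ≡ 52.
  x = λ² - 3 - 29 = 2704 - 32 ≡ 22; y = λ·(3 - 22) - 47 ≡ 25. → (22, 25)

(22, 25)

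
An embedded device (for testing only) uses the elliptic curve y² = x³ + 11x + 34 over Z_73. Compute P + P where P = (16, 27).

tangent at (16, 27): λ = (3·16² + 11)/(2·27) ≡ 49/54. 54⁻¹ ≡ 23 (mod 73), so λ ≡ 49·23 ≡ 32.
  x = λ² - 16 - 16 = 1024 - 32 ≡ 43; y = λ·(16 - 43) - 27 ≡ 58. → (43, 58)

(43, 58)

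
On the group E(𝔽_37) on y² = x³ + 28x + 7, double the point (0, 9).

(28, 5)

tangent at (0, 9): λ = (3·0² + 28)/(2·9) ≡ 28/18. 18⁻¹ ≡ 35 (mod 37), so λ ≡ 28·35 ≡ 18.
  x = λ² - 0 - 0 = 324 - 0 ≡ 28; y = λ·(0 - 28) - 9 ≡ 5. → (28, 5)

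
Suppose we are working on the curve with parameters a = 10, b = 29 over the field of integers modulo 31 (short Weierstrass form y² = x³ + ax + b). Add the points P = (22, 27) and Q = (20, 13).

(22, 27) + (20, 13). λ = (13 - 27)/(20 - 22) ≡ 17/29 mod 31. 29⁻¹ ≡ 15 (mod 31), so λ ≡ 7.
  x = λ² - 22 - 20 = 49 - 42 ≡ 7; y = λ·(22 - 7) - 27 ≡ 16. → (7, 16)

(7, 16)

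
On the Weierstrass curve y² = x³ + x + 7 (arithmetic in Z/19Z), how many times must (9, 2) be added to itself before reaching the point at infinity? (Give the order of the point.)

9

2P: tangent at (9, 2): λ = (3·9² + 1)/(2·2) ≡ 16/4. 4⁻¹ ≡ 5 (mod 19) since 4·5 = 20 ≡ 1, so λ ≡ 16·5 ≡ 4.
  x = λ² - 9 - 9 = 16 - 18 ≡ 17; y = λ·(9 - 17) - 2 ≡ 4. → (17, 4)
3P: (17, 4) + (9, 2). λ = (2 - 4)/(9 - 17) ≡ 17/11 mod 19. 11⁻¹ ≡ 7 (mod 19), so λ ≡ 5.
  x = λ² - 17 - 9 = 25 - 26 ≡ 18; y = λ·(17 - 18) - 4 ≡ 10. → (18, 10)
4P: (18, 10) + (9, 2). λ = (2 - 10)/(9 - 18) ≡ 11/10 mod 19. 10⁻¹ ≡ 2 (mod 19), so λ ≡ 3.
  x = λ² - 18 - 9 = 9 - 27 ≡ 1; y = λ·(18 - 1) - 10 ≡ 3. → (1, 3)
5P: (1, 3) + (9, 2). λ = (2 - 3)/(9 - 1) ≡ 18/8 mod 19. 8⁻¹ ≡ 12 (mod 19), so λ ≡ 7.
  x = λ² - 1 - 9 = 49 - 10 ≡ 1; y = λ·(1 - 1) - 3 ≡ 16. → (1, 16)
6P: (1, 16) + (9, 2). λ = (2 - 16)/(9 - 1) ≡ 5/8 mod 19. 8⁻¹ ≡ 12 (mod 19) since 8·12 = 96 ≡ 1, so λ ≡ 3.
  x = λ² - 1 - 9 = 9 - 10 ≡ 18; y = λ·(1 - 18) - 16 ≡ 9. → (18, 9)
7P: (18, 9) + (9, 2). λ = (2 - 9)/(9 - 18) ≡ 12/10 mod 19. 10⁻¹ ≡ 2 (mod 19) since 10·2 = 20 ≡ 1, so λ ≡ 5.
  x = λ² - 18 - 9 = 25 - 27 ≡ 17; y = λ·(18 - 17) - 9 ≡ 15. → (17, 15)
8P: (17, 15) + (9, 2). λ = (2 - 15)/(9 - 17) ≡ 6/11 mod 19. 11⁻¹ ≡ 7 (mod 19), so λ ≡ 4.
  x = λ² - 17 - 9 = 16 - 26 ≡ 9; y = λ·(17 - 9) - 15 ≡ 17. → (9, 17)
9P: (9, 17) + (9, 2): same x and y₁ ≡ -y₂, so the sum is the point at infinity.
9P = the point at infinity, so the order is 9.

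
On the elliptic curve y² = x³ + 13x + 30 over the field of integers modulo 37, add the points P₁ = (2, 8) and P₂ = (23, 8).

(2, 8) + (23, 8). λ = (8 - 8)/(23 - 2) ≡ 0/21 mod 37. 21⁻¹ ≡ 30 (mod 37), so λ ≡ 0.
  x = λ² - 2 - 23 = 0 - 25 ≡ 12; y = λ·(2 - 12) - 8 ≡ 29. → (12, 29)

(12, 29)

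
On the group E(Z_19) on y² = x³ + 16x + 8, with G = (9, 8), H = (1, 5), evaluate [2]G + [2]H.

O

First 2G:
Repeated addition: build up to 2G.
2G: tangent at (9, 8): λ = (3·9² + 16)/(2·8) ≡ 12/16. 16⁻¹ ≡ 6 (mod 19) since 16·6 = 96 ≡ 1, so λ ≡ 12·6 ≡ 15.
  x = λ² - 9 - 9 = 225 - 18 ≡ 17; y = λ·(9 - 17) - 8 ≡ 5. → (17, 5)
2G = (17, 5).
Next 2H:
Repeated addition: build up to 2H.
2H: tangent at (1, 5): λ = (3·1² + 16)/(2·5) ≡ 0/10. 10⁻¹ ≡ 2 (mod 19) since 10·2 = 20 ≡ 1, so λ ≡ 0·2 ≡ 0.
  x = λ² - 1 - 1 = 0 - 2 ≡ 17; y = λ·(1 - 17) - 5 ≡ 14. → (17, 14)
2H = (17, 14).
Finally 2G + 2H:
(17, 5) + (17, 14): same x and y₁ ≡ -y₂, so the sum is O.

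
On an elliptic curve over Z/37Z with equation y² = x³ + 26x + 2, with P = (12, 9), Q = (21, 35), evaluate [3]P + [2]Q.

(12, 9)

First 3P:
Repeated addition: build up to 3P.
2P: tangent at (12, 9): λ = (3·12² + 26)/(2·9) ≡ 14/18. 18⁻¹ ≡ 35 (mod 37), so λ ≡ 14·35 ≡ 9.
  x = λ² - 12 - 12 = 81 - 24 ≡ 20; y = λ·(12 - 20) - 9 ≡ 30. → (20, 30)
3P: (20, 30) + (12, 9). λ = (9 - 30)/(12 - 20) ≡ 16/29 mod 37. 29⁻¹ ≡ 23 (mod 37), so λ ≡ 35.
  x = λ² - 20 - 12 = 1225 - 32 ≡ 9; y = λ·(20 - 9) - 30 ≡ 22. → (9, 22)
3P = (9, 22).
Next 2Q:
Repeated addition: build up to 2Q.
2Q: tangent at (21, 35): λ = (3·21² + 26)/(2·35) ≡ 17/33. 33⁻¹ ≡ 9 (mod 37), so λ ≡ 17·9 ≡ 5.
  x = λ² - 21 - 21 = 25 - 42 ≡ 20; y = λ·(21 - 20) - 35 ≡ 7. → (20, 7)
2Q = (20, 7).
Finally 3P + 2Q:
(9, 22) + (20, 7). λ = (7 - 22)/(20 - 9) ≡ 22/11 mod 37. 11⁻¹ ≡ 27 (mod 37), so λ ≡ 2.
  x = λ² - 9 - 20 = 4 - 29 ≡ 12; y = λ·(9 - 12) - 22 ≡ 9. → (12, 9)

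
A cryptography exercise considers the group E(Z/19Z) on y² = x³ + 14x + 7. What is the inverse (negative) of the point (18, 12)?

-(18, 12) = (18, -12 mod 19) = (18, 7).

(18, 7)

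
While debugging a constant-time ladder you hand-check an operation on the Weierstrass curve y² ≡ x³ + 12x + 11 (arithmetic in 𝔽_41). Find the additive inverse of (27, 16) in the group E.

(27, 25)

-(27, 16) = (27, -16 mod 41) = (27, 25).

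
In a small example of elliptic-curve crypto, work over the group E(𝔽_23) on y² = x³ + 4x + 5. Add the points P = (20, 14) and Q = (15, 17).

(20, 14) + (15, 17). λ = (17 - 14)/(15 - 20) ≡ 3/18 mod 23. 18⁻¹ ≡ 9 (mod 23), so λ ≡ 4.
  x = λ² - 20 - 15 = 16 - 35 ≡ 4; y = λ·(20 - 4) - 14 ≡ 4. → (4, 4)

(4, 4)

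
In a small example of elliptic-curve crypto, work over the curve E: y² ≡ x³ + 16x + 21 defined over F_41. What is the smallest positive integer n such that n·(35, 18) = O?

2P: tangent at (35, 18): λ = (3·35² + 16)/(2·18) ≡ 1/36. 36⁻¹ ≡ 8 (mod 41), so λ ≡ 1·8 ≡ 8.
  x = λ² - 35 - 35 = 64 - 70 ≡ 35; y = λ·(35 - 35) - 18 ≡ 23. → (35, 23)
3P: (35, 23) + (35, 18): same x and y₁ ≡ -y₂, so the sum is O.
3P = O, so the order is 3.

3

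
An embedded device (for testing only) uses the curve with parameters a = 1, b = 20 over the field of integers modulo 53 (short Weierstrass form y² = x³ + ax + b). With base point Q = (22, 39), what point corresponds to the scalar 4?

(7, 30)

Repeated addition: build up to 4Q.
2Q: tangent at (22, 39): λ = (3·22² + 1)/(2·39) ≡ 22/25. 25⁻¹ ≡ 17 (mod 53), so λ ≡ 22·17 ≡ 3.
  x = λ² - 22 - 22 = 9 - 44 ≡ 18; y = λ·(22 - 18) - 39 ≡ 26. → (18, 26)
3Q: (18, 26) + (22, 39). λ = (39 - 26)/(22 - 18) ≡ 13/4 mod 53. 4⁻¹ ≡ 40 (mod 53), so λ ≡ 43.
  x = λ² - 18 - 22 = 1849 - 40 ≡ 7; y = λ·(18 - 7) - 26 ≡ 23. → (7, 23)
4Q: (7, 23) + (22, 39). λ = (39 - 23)/(22 - 7) ≡ 16/15 mod 53. 15⁻¹ ≡ 46 (mod 53), so λ ≡ 47.
  x = λ² - 7 - 22 = 2209 - 29 ≡ 7; y = λ·(7 - 7) - 23 ≡ 30. → (7, 30)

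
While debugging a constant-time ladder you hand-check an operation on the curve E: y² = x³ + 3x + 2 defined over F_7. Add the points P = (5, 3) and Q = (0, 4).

(5, 3) + (0, 4). λ = (4 - 3)/(0 - 5) ≡ 1/2 mod 7. 2⁻¹ ≡ 4 (mod 7) since 2·4 = 8 ≡ 1, so λ ≡ 4.
  x = λ² - 5 - 0 = 16 - 5 ≡ 4; y = λ·(5 - 4) - 3 ≡ 1. → (4, 1)

(4, 1)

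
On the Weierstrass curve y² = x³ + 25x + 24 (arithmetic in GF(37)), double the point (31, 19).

(15, 0)

tangent at (31, 19): λ = (3·31² + 25)/(2·19) ≡ 22/1. 1⁻¹ ≡ 1 (mod 37), so λ ≡ 22·1 ≡ 22.
  x = λ² - 31 - 31 = 484 - 62 ≡ 15; y = λ·(31 - 15) - 19 ≡ 0. → (15, 0)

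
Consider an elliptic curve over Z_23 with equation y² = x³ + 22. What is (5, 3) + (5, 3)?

tangent at (5, 3): λ = (3·5² + 0)/(2·3) ≡ 6/6. 6⁻¹ ≡ 4 (mod 23), so λ ≡ 6·4 ≡ 1.
  x = λ² - 5 - 5 = 1 - 10 ≡ 14; y = λ·(5 - 14) - 3 ≡ 11. → (14, 11)

(14, 11)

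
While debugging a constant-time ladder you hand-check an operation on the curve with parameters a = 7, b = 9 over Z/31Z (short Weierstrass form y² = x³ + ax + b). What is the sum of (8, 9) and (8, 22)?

O

The two points share x = 8 and their y-coordinates satisfy 9 + 22 ≡ 0 (mod 31), so they are inverses. Their sum is O.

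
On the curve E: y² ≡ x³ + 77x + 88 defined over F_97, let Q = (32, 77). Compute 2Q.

(57, 36)

tangent at (32, 77): λ = (3·32² + 77)/(2·77) ≡ 45/57. 57⁻¹ ≡ 80 (mod 97), so λ ≡ 45·80 ≡ 11.
  x = λ² - 32 - 32 = 121 - 64 ≡ 57; y = λ·(32 - 57) - 77 ≡ 36. → (57, 36)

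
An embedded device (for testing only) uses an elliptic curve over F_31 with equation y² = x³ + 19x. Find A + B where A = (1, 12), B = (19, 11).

(1, 12) + (19, 11). λ = (11 - 12)/(19 - 1) ≡ 30/18 mod 31. 18⁻¹ ≡ 19 (mod 31), so λ ≡ 12.
  x = λ² - 1 - 19 = 144 - 20 ≡ 0; y = λ·(1 - 0) - 12 ≡ 0. → (0, 0)

(0, 0)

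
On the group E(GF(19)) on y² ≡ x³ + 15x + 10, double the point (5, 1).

(1, 8)

tangent at (5, 1): λ = (3·5² + 15)/(2·1) ≡ 14/2. 2⁻¹ ≡ 10 (mod 19), so λ ≡ 14·10 ≡ 7.
  x = λ² - 5 - 5 = 49 - 10 ≡ 1; y = λ·(5 - 1) - 1 ≡ 8. → (1, 8)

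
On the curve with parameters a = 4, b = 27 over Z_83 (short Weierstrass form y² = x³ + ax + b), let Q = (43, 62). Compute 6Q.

Repeated addition: build up to 6Q.
2Q: tangent at (43, 62): λ = (3·43² + 4)/(2·62) ≡ 73/41. 41⁻¹ ≡ 81 (mod 83), so λ ≡ 73·81 ≡ 20.
  x = λ² - 43 - 43 = 400 - 86 ≡ 65; y = λ·(43 - 65) - 62 ≡ 79. → (65, 79)
3Q: (65, 79) + (43, 62). λ = (62 - 79)/(43 - 65) ≡ 66/61 mod 83. 61⁻¹ ≡ 49 (mod 83), so λ ≡ 80.
  x = λ² - 65 - 43 = 6400 - 108 ≡ 67; y = λ·(65 - 67) - 79 ≡ 10. → (67, 10)
4Q: (67, 10) + (43, 62). λ = (62 - 10)/(43 - 67) ≡ 52/59 mod 83. 59⁻¹ ≡ 38 (mod 83), so λ ≡ 67.
  x = λ² - 67 - 43 = 4489 - 110 ≡ 63; y = λ·(67 - 63) - 10 ≡ 9. → (63, 9)
5Q: (63, 9) + (43, 62). λ = (62 - 9)/(43 - 63) ≡ 53/63 mod 83. 63⁻¹ ≡ 29 (mod 83), so λ ≡ 43.
  x = λ² - 63 - 43 = 1849 - 106 ≡ 0; y = λ·(63 - 0) - 9 ≡ 44. → (0, 44)
6Q: (0, 44) + (43, 62). λ = (62 - 44)/(43 - 0) ≡ 18/43 mod 83. 43⁻¹ ≡ 56 (mod 83), so λ ≡ 12.
  x = λ² - 0 - 43 = 144 - 43 ≡ 18; y = λ·(0 - 18) - 44 ≡ 72. → (18, 72)

(18, 72)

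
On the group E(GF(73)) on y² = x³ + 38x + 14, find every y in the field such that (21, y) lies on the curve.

x³ + 38x + 14 = 10073 ≡ 72 (mod 73).
Square roots of 72 mod 73: 27 and 46 (since 27² = 729 ≡ 72).

27, 46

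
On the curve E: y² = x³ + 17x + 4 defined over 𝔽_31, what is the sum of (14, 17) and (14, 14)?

O

The two points share x = 14 and their y-coordinates satisfy 17 + 14 ≡ 0 (mod 31), so they are inverses. Their sum is 𝒪.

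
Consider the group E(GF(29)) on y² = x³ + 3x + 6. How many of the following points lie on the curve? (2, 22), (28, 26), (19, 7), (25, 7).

(2, 22): 22² ≡ 20, rhs ≡ 20 → on.
(28, 26): 26² ≡ 9, rhs ≡ 2 → off.
(19, 7): 7² ≡ 20, rhs ≡ 20 → on.
(25, 7): 7² ≡ 20, rhs ≡ 17 → off.

2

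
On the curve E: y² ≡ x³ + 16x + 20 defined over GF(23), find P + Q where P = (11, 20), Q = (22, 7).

(22, 16)

(11, 20) + (22, 7). λ = (7 - 20)/(22 - 11) ≡ 10/11 mod 23. 11⁻¹ ≡ 21 (mod 23), so λ ≡ 3.
  x = λ² - 11 - 22 = 9 - 33 ≡ 22; y = λ·(11 - 22) - 20 ≡ 16. → (22, 16)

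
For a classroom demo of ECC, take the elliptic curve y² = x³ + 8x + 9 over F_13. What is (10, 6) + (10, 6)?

tangent at (10, 6): λ = (3·10² + 8)/(2·6) ≡ 9/12. 12⁻¹ ≡ 12 (mod 13), so λ ≡ 9·12 ≡ 4.
  x = λ² - 10 - 10 = 16 - 20 ≡ 9; y = λ·(10 - 9) - 6 ≡ 11. → (9, 11)

(9, 11)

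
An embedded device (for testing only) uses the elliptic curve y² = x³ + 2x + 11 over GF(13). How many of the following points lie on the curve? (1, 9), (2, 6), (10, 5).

(1, 9): 9² ≡ 3, rhs ≡ 1 → off.
(2, 6): 6² ≡ 10, rhs ≡ 10 → on.
(10, 5): 5² ≡ 12, rhs ≡ 4 → off.

1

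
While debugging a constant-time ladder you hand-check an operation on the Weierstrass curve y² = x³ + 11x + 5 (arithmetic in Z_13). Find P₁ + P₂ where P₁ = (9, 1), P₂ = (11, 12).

(7, 10)

(9, 1) + (11, 12). λ = (12 - 1)/(11 - 9) ≡ 11/2 mod 13. 2⁻¹ ≡ 7 (mod 13) since 2·7 = 14 ≡ 1, so λ ≡ 12.
  x = λ² - 9 - 11 = 144 - 20 ≡ 7; y = λ·(9 - 7) - 1 ≡ 10. → (7, 10)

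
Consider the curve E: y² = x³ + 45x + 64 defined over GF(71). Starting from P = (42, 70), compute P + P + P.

Repeated addition: build up to 3P.
2P: tangent at (42, 70): λ = (3·42² + 45)/(2·70) ≡ 12/69. 69⁻¹ ≡ 35 (mod 71) since 69·35 = 2415 ≡ 1, so λ ≡ 12·35 ≡ 65.
  x = λ² - 42 - 42 = 4225 - 84 ≡ 23; y = λ·(42 - 23) - 70 ≡ 29. → (23, 29)
3P: (23, 29) + (42, 70). λ = (70 - 29)/(42 - 23) ≡ 41/19 mod 71. 19⁻¹ ≡ 15 (mod 71), so λ ≡ 47.
  x = λ² - 23 - 42 = 2209 - 65 ≡ 14; y = λ·(23 - 14) - 29 ≡ 39. → (14, 39)

(14, 39)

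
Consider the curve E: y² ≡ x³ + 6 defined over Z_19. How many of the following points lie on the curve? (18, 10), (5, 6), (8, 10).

3

(18, 10): 10² ≡ 5, rhs ≡ 5 → on.
(5, 6): 6² ≡ 17, rhs ≡ 17 → on.
(8, 10): 10² ≡ 5, rhs ≡ 5 → on.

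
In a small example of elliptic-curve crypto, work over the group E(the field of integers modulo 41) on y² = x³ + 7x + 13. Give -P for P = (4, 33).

-(4, 33) = (4, -33 mod 41) = (4, 8).

(4, 8)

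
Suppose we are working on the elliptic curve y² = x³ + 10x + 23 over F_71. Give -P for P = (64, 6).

-(64, 6) = (64, -6 mod 71) = (64, 65).

(64, 65)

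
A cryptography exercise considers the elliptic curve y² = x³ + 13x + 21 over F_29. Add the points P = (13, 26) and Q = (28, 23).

(13, 26) + (28, 23). λ = (23 - 26)/(28 - 13) ≡ 26/15 mod 29. 15⁻¹ ≡ 2 (mod 29), so λ ≡ 23.
  x = λ² - 13 - 28 = 529 - 41 ≡ 24; y = λ·(13 - 24) - 26 ≡ 11. → (24, 11)

(24, 11)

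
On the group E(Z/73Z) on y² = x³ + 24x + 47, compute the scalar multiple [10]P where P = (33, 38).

(53, 20)

Repeated addition: build up to 10P.
2P: tangent at (33, 38): λ = (3·33² + 24)/(2·38) ≡ 6/3. 3⁻¹ ≡ 49 (mod 73) since 3·49 = 147 ≡ 1, so λ ≡ 6·49 ≡ 2.
  x = λ² - 33 - 33 = 4 - 66 ≡ 11; y = λ·(33 - 11) - 38 ≡ 6. → (11, 6)
3P: (11, 6) + (33, 38). λ = (38 - 6)/(33 - 11) ≡ 32/22 mod 73. 22⁻¹ ≡ 10 (mod 73), so λ ≡ 28.
  x = λ² - 11 - 33 = 784 - 44 ≡ 10; y = λ·(11 - 10) - 6 ≡ 22. → (10, 22)
4P: (10, 22) + (33, 38). λ = (38 - 22)/(33 - 10) ≡ 16/23 mod 73. 23⁻¹ ≡ 54 (mod 73) since 23·54 = 1242 ≡ 1, so λ ≡ 61.
  x = λ² - 10 - 33 = 3721 - 43 ≡ 28; y = λ·(10 - 28) - 22 ≡ 48. → (28, 48)
5P: (28, 48) + (33, 38). λ = (38 - 48)/(33 - 28) ≡ 63/5 mod 73. 5⁻¹ ≡ 44 (mod 73) since 5·44 = 220 ≡ 1, so λ ≡ 71.
  x = λ² - 28 - 33 = 5041 - 61 ≡ 16; y = λ·(28 - 16) - 48 ≡ 1. → (16, 1)
6P: (16, 1) + (33, 38). λ = (38 - 1)/(33 - 16) ≡ 37/17 mod 73. 17⁻¹ ≡ 43 (mod 73), so λ ≡ 58.
  x = λ² - 16 - 33 = 3364 - 49 ≡ 30; y = λ·(16 - 30) - 1 ≡ 63. → (30, 63)
7P: (30, 63) + (33, 38). λ = (38 - 63)/(33 - 30) ≡ 48/3 mod 73. 3⁻¹ ≡ 49 (mod 73), so λ ≡ 16.
  x = λ² - 30 - 33 = 256 - 63 ≡ 47; y = λ·(30 - 47) - 63 ≡ 30. → (47, 30)
8P: (47, 30) + (33, 38). λ = (38 - 30)/(33 - 47) ≡ 8/59 mod 73. 59⁻¹ ≡ 26 (mod 73), so λ ≡ 62.
  x = λ² - 47 - 33 = 3844 - 80 ≡ 41; y = λ·(47 - 41) - 30 ≡ 50. → (41, 50)
9P: (41, 50) + (33, 38). λ = (38 - 50)/(33 - 41) ≡ 61/65 mod 73. 65⁻¹ ≡ 9 (mod 73), so λ ≡ 38.
  x = λ² - 41 - 33 = 1444 - 74 ≡ 56; y = λ·(41 - 56) - 50 ≡ 37. → (56, 37)
10P: (56, 37) + (33, 38). λ = (38 - 37)/(33 - 56) ≡ 1/50 mod 73. 50⁻¹ ≡ 19 (mod 73) since 50·19 = 950 ≡ 1, so λ ≡ 19.
  x = λ² - 56 - 33 = 361 - 89 ≡ 53; y = λ·(56 - 53) - 37 ≡ 20. → (53, 20)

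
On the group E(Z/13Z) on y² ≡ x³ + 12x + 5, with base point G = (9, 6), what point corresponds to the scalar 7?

(11, 8)

Double-and-add on 7 = (111)₂. Start with G = (9, 6) for the leading 1-bit.
double: tangent at (9, 6): λ = (3·9² + 12)/(2·6) ≡ 8/12. 12⁻¹ ≡ 12 (mod 13), so λ ≡ 8·12 ≡ 5.
  x = λ² - 9 - 9 = 25 - 18 ≡ 7; y = λ·(9 - 7) - 6 ≡ 4. → (7, 4)
add G: (7, 4) + (9, 6). λ = (6 - 4)/(9 - 7) ≡ 2/2 mod 13. 2⁻¹ ≡ 7 (mod 13), so λ ≡ 1.
  x = λ² - 7 - 9 = 1 - 16 ≡ 11; y = λ·(7 - 11) - 4 ≡ 5. → (11, 5)
double: tangent at (11, 5): λ = (3·11² + 12)/(2·5) ≡ 11/10. 10⁻¹ ≡ 4 (mod 13), so λ ≡ 11·4 ≡ 5.
  x = λ² - 11 - 11 = 25 - 22 ≡ 3; y = λ·(11 - 3) - 5 ≡ 9. → (3, 9)
add G: (3, 9) + (9, 6). λ = (6 - 9)/(9 - 3) ≡ 10/6 mod 13. 6⁻¹ ≡ 11 (mod 13) since 6·11 = 66 ≡ 1, so λ ≡ 6.
  x = λ² - 3 - 9 = 36 - 12 ≡ 11; y = λ·(3 - 11) - 9 ≡ 8. → (11, 8)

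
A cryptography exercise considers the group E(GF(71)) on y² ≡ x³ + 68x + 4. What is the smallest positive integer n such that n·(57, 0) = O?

2P: (57, 0) + (57, 0): same x and y₁ ≡ -y₂, so the sum is O.
2P = O, so the order is 2.

2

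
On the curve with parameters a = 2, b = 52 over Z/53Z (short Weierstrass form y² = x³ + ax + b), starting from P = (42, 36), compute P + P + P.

Repeated addition: build up to 3P.
2P: tangent at (42, 36): λ = (3·42² + 2)/(2·36) ≡ 47/19. 19⁻¹ ≡ 14 (mod 53) since 19·14 = 266 ≡ 1, so λ ≡ 47·14 ≡ 22.
  x = λ² - 42 - 42 = 484 - 84 ≡ 29; y = λ·(42 - 29) - 36 ≡ 38. → (29, 38)
3P: (29, 38) + (42, 36). λ = (36 - 38)/(42 - 29) ≡ 51/13 mod 53. 13⁻¹ ≡ 49 (mod 53), so λ ≡ 8.
  x = λ² - 29 - 42 = 64 - 71 ≡ 46; y = λ·(29 - 46) - 38 ≡ 38. → (46, 38)

(46, 38)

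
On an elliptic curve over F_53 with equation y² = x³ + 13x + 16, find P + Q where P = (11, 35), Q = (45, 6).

(11, 35) + (45, 6). λ = (6 - 35)/(45 - 11) ≡ 24/34 mod 53. 34⁻¹ ≡ 39 (mod 53), so λ ≡ 35.
  x = λ² - 11 - 45 = 1225 - 56 ≡ 3; y = λ·(11 - 3) - 35 ≡ 33. → (3, 33)

(3, 33)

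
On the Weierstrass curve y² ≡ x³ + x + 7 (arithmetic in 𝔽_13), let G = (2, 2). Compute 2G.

(9, 11)

tangent at (2, 2): λ = (3·2² + 1)/(2·2) ≡ 0/4. 4⁻¹ ≡ 10 (mod 13), so λ ≡ 0·10 ≡ 0.
  x = λ² - 2 - 2 = 0 - 4 ≡ 9; y = λ·(2 - 9) - 2 ≡ 11. → (9, 11)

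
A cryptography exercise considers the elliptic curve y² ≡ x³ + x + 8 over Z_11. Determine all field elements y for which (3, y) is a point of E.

x³ + 1x + 8 = 38 ≡ 5 (mod 11).
Square roots of 5 mod 11: 4 and 7 (since 4² = 16 ≡ 5).

4, 7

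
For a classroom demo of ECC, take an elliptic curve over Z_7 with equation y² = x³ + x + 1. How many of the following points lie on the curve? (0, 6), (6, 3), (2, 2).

2

(0, 6): 6² ≡ 1, rhs ≡ 1 → on.
(6, 3): 3² ≡ 2, rhs ≡ 6 → off.
(2, 2): 2² ≡ 4, rhs ≡ 4 → on.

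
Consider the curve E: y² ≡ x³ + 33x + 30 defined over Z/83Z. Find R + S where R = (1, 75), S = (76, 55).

(33, 11)

(1, 75) + (76, 55). λ = (55 - 75)/(76 - 1) ≡ 63/75 mod 83. 75⁻¹ ≡ 31 (mod 83), so λ ≡ 44.
  x = λ² - 1 - 76 = 1936 - 77 ≡ 33; y = λ·(1 - 33) - 75 ≡ 11. → (33, 11)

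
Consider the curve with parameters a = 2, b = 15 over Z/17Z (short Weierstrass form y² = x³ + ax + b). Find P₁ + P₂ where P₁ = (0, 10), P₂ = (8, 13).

(11, 5)

(0, 10) + (8, 13). λ = (13 - 10)/(8 - 0) ≡ 3/8 mod 17. 8⁻¹ ≡ 15 (mod 17) since 8·15 = 120 ≡ 1, so λ ≡ 11.
  x = λ² - 0 - 8 = 121 - 8 ≡ 11; y = λ·(0 - 11) - 10 ≡ 5. → (11, 5)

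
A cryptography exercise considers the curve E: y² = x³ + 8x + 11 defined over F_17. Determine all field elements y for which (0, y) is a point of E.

x³ + 8x + 11 = 11 ≡ 11 (mod 17).
11 is a non-residue mod 17; no y exists.

none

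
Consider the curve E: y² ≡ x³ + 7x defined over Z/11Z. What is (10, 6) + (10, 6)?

tangent at (10, 6): λ = (3·10² + 7)/(2·6) ≡ 10/1. 1⁻¹ ≡ 1 (mod 11), so λ ≡ 10·1 ≡ 10.
  x = λ² - 10 - 10 = 100 - 20 ≡ 3; y = λ·(10 - 3) - 6 ≡ 9. → (3, 9)

(3, 9)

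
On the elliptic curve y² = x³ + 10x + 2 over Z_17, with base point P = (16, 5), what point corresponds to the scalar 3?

Repeated addition: build up to 3P.
2P: tangent at (16, 5): λ = (3·16² + 10)/(2·5) ≡ 13/10. 10⁻¹ ≡ 12 (mod 17), so λ ≡ 13·12 ≡ 3.
  x = λ² - 16 - 16 = 9 - 32 ≡ 11; y = λ·(16 - 11) - 5 ≡ 10. → (11, 10)
3P: (11, 10) + (16, 5). λ = (5 - 10)/(16 - 11) ≡ 12/5 mod 17. 5⁻¹ ≡ 7 (mod 17), so λ ≡ 16.
  x = λ² - 11 - 16 = 256 - 27 ≡ 8; y = λ·(11 - 8) - 10 ≡ 4. → (8, 4)

(8, 4)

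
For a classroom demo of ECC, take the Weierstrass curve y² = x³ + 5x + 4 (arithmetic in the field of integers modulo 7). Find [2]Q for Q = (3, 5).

(2, 1)

tangent at (3, 5): λ = (3·3² + 5)/(2·5) ≡ 4/3. 3⁻¹ ≡ 5 (mod 7), so λ ≡ 4·5 ≡ 6.
  x = λ² - 3 - 3 = 36 - 6 ≡ 2; y = λ·(3 - 2) - 5 ≡ 1. → (2, 1)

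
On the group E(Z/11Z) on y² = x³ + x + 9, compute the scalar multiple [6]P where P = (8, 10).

Repeated addition: build up to 6P.
2P: tangent at (8, 10): λ = (3·8² + 1)/(2·10) ≡ 6/9. 9⁻¹ ≡ 5 (mod 11), so λ ≡ 6·5 ≡ 8.
  x = λ² - 8 - 8 = 64 - 16 ≡ 4; y = λ·(8 - 4) - 10 ≡ 0. → (4, 0)
3P: (4, 0) + (8, 10). λ = (10 - 0)/(8 - 4) ≡ 10/4 mod 11. 4⁻¹ ≡ 3 (mod 11), so λ ≡ 8.
  x = λ² - 4 - 8 = 64 - 12 ≡ 8; y = λ·(4 - 8) - 0 ≡ 1. → (8, 1)
4P: (8, 1) + (8, 10): same x and y₁ ≡ -y₂, so the sum is ∞.
5P: ∞ + (8, 10) = (8, 10) (identity).
6P: tangent at (8, 10): λ = (3·8² + 1)/(2·10) ≡ 6/9. 9⁻¹ ≡ 5 (mod 11), so λ ≡ 6·5 ≡ 8.
  x = λ² - 8 - 8 = 64 - 16 ≡ 4; y = λ·(8 - 4) - 10 ≡ 0. → (4, 0)

(4, 0)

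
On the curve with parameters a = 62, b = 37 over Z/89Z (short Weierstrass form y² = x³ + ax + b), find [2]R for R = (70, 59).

tangent at (70, 59): λ = (3·70² + 62)/(2·59) ≡ 77/29. 29⁻¹ ≡ 43 (mod 89), so λ ≡ 77·43 ≡ 18.
  x = λ² - 70 - 70 = 324 - 140 ≡ 6; y = λ·(70 - 6) - 59 ≡ 25. → (6, 25)

(6, 25)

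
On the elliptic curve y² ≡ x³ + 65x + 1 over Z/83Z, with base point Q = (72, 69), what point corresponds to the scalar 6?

(27, 78)

Double-and-add on 6 = (110)₂. Start with Q = (72, 69) for the leading 1-bit.
double: tangent at (72, 69): λ = (3·72² + 65)/(2·69) ≡ 13/55. 55⁻¹ ≡ 80 (mod 83), so λ ≡ 13·80 ≡ 44.
  x = λ² - 72 - 72 = 1936 - 144 ≡ 49; y = λ·(72 - 49) - 69 ≡ 30. → (49, 30)
add Q: (49, 30) + (72, 69). λ = (69 - 30)/(72 - 49) ≡ 39/23 mod 83. 23⁻¹ ≡ 65 (mod 83) since 23·65 = 1495 ≡ 1, so λ ≡ 45.
  x = λ² - 49 - 72 = 2025 - 121 ≡ 78; y = λ·(49 - 78) - 30 ≡ 76. → (78, 76)
double: tangent at (78, 76): λ = (3·78² + 65)/(2·76) ≡ 57/69. 69⁻¹ ≡ 77 (mod 83), so λ ≡ 57·77 ≡ 73.
  x = λ² - 78 - 78 = 5329 - 156 ≡ 27; y = λ·(78 - 27) - 76 ≡ 78. → (27, 78)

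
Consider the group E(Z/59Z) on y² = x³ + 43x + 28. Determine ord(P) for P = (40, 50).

2P: tangent at (40, 50): λ = (3·40² + 43)/(2·50) ≡ 5/41. 41⁻¹ ≡ 36 (mod 59) since 41·36 = 1476 ≡ 1, so λ ≡ 5·36 ≡ 3.
  x = λ² - 40 - 40 = 9 - 80 ≡ 47; y = λ·(40 - 47) - 50 ≡ 47. → (47, 47)
3P: (47, 47) + (40, 50). λ = (50 - 47)/(40 - 47) ≡ 3/52 mod 59. 52⁻¹ ≡ 42 (mod 59) since 52·42 = 2184 ≡ 1, so λ ≡ 8.
  x = λ² - 47 - 40 = 64 - 87 ≡ 36; y = λ·(47 - 36) - 47 ≡ 41. → (36, 41)
4P: (36, 41) + (40, 50). λ = (50 - 41)/(40 - 36) ≡ 9/4 mod 59. 4⁻¹ ≡ 15 (mod 59) since 4·15 = 60 ≡ 1, so λ ≡ 17.
  x = λ² - 36 - 40 = 289 - 76 ≡ 36; y = λ·(36 - 36) - 41 ≡ 18. → (36, 18)
5P: (36, 18) + (40, 50). λ = (50 - 18)/(40 - 36) ≡ 32/4 mod 59. 4⁻¹ ≡ 15 (mod 59), so λ ≡ 8.
  x = λ² - 36 - 40 = 64 - 76 ≡ 47; y = λ·(36 - 47) - 18 ≡ 12. → (47, 12)
6P: (47, 12) + (40, 50). λ = (50 - 12)/(40 - 47) ≡ 38/52 mod 59. 52⁻¹ ≡ 42 (mod 59) since 52·42 = 2184 ≡ 1, so λ ≡ 3.
  x = λ² - 47 - 40 = 9 - 87 ≡ 40; y = λ·(47 - 40) - 12 ≡ 9. → (40, 9)
7P: (40, 9) + (40, 50): same x and y₁ ≡ -y₂, so the sum is the point at infinity.
7P = the point at infinity, so the order is 7.

7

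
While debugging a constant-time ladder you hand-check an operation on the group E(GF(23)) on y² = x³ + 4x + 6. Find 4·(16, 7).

(22, 22)

Write P = (16, 7).
Repeated addition: build up to 4P.
2P: tangent at (16, 7): λ = (3·16² + 4)/(2·7) ≡ 13/14. 14⁻¹ ≡ 5 (mod 23), so λ ≡ 13·5 ≡ 19.
  x = λ² - 16 - 16 = 361 - 32 ≡ 7; y = λ·(16 - 7) - 7 ≡ 3. → (7, 3)
3P: (7, 3) + (16, 7). λ = (7 - 3)/(16 - 7) ≡ 4/9 mod 23. 9⁻¹ ≡ 18 (mod 23), so λ ≡ 3.
  x = λ² - 7 - 16 = 9 - 23 ≡ 9; y = λ·(7 - 9) - 3 ≡ 14. → (9, 14)
4P: (9, 14) + (16, 7). λ = (7 - 14)/(16 - 9) ≡ 16/7 mod 23. 7⁻¹ ≡ 10 (mod 23) since 7·10 = 70 ≡ 1, so λ ≡ 22.
  x = λ² - 9 - 16 = 484 - 25 ≡ 22; y = λ·(9 - 22) - 14 ≡ 22. → (22, 22)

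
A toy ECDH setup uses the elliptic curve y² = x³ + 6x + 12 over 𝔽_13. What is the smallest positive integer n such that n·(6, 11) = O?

2P: tangent at (6, 11): λ = (3·6² + 6)/(2·11) ≡ 10/9. 9⁻¹ ≡ 3 (mod 13), so λ ≡ 10·3 ≡ 4.
  x = λ² - 6 - 6 = 16 - 12 ≡ 4; y = λ·(6 - 4) - 11 ≡ 10. → (4, 10)
3P: (4, 10) + (6, 11). λ = (11 - 10)/(6 - 4) ≡ 1/2 mod 13. 2⁻¹ ≡ 7 (mod 13), so λ ≡ 7.
  x = λ² - 4 - 6 = 49 - 10 ≡ 0; y = λ·(4 - 0) - 10 ≡ 5. → (0, 5)
4P: (0, 5) + (6, 11). λ = (11 - 5)/(6 - 0) ≡ 6/6 mod 13. 6⁻¹ ≡ 11 (mod 13), so λ ≡ 1.
  x = λ² - 0 - 6 = 1 - 6 ≡ 8; y = λ·(0 - 8) - 5 ≡ 0. → (8, 0)
5P: (8, 0) + (6, 11). λ = (11 - 0)/(6 - 8) ≡ 11/11 mod 13. 11⁻¹ ≡ 6 (mod 13), so λ ≡ 1.
  x = λ² - 8 - 6 = 1 - 14 ≡ 0; y = λ·(8 - 0) - 0 ≡ 8. → (0, 8)
6P: (0, 8) + (6, 11). λ = (11 - 8)/(6 - 0) ≡ 3/6 mod 13. 6⁻¹ ≡ 11 (mod 13) since 6·11 = 66 ≡ 1, so λ ≡ 7.
  x = λ² - 0 - 6 = 49 - 6 ≡ 4; y = λ·(0 - 4) - 8 ≡ 3. → (4, 3)
7P: (4, 3) + (6, 11). λ = (11 - 3)/(6 - 4) ≡ 8/2 mod 13. 2⁻¹ ≡ 7 (mod 13), so λ ≡ 4.
  x = λ² - 4 - 6 = 16 - 10 ≡ 6; y = λ·(4 - 6) - 3 ≡ 2. → (6, 2)
8P: (6, 2) + (6, 11): same x and y₁ ≡ -y₂, so the sum is O.
8P = O, so the order is 8.

8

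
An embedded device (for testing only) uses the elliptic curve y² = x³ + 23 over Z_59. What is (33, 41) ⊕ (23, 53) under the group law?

(54, 55)

(33, 41) + (23, 53). λ = (53 - 41)/(23 - 33) ≡ 12/49 mod 59. 49⁻¹ ≡ 53 (mod 59), so λ ≡ 46.
  x = λ² - 33 - 23 = 2116 - 56 ≡ 54; y = λ·(33 - 54) - 41 ≡ 55. → (54, 55)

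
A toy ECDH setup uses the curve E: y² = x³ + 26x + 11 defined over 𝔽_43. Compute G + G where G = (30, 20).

tangent at (30, 20): λ = (3·30² + 26)/(2·20) ≡ 17/40. 40⁻¹ ≡ 14 (mod 43) since 40·14 = 560 ≡ 1, so λ ≡ 17·14 ≡ 23.
  x = λ² - 30 - 30 = 529 - 60 ≡ 39; y = λ·(30 - 39) - 20 ≡ 31. → (39, 31)

(39, 31)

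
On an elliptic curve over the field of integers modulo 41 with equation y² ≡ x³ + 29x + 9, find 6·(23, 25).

(4, 5)

Write G = (23, 25).
Repeated addition: build up to 6G.
2G: tangent at (23, 25): λ = (3·23² + 29)/(2·25) ≡ 17/9. 9⁻¹ ≡ 32 (mod 41), so λ ≡ 17·32 ≡ 11.
  x = λ² - 23 - 23 = 121 - 46 ≡ 34; y = λ·(23 - 34) - 25 ≡ 18. → (34, 18)
3G: (34, 18) + (23, 25). λ = (25 - 18)/(23 - 34) ≡ 7/30 mod 41. 30⁻¹ ≡ 26 (mod 41) since 30·26 = 780 ≡ 1, so λ ≡ 18.
  x = λ² - 34 - 23 = 324 - 57 ≡ 21; y = λ·(34 - 21) - 18 ≡ 11. → (21, 11)
4G: (21, 11) + (23, 25). λ = (25 - 11)/(23 - 21) ≡ 14/2 mod 41. 2⁻¹ ≡ 21 (mod 41) since 2·21 = 42 ≡ 1, so λ ≡ 7.
  x = λ² - 21 - 23 = 49 - 44 ≡ 5; y = λ·(21 - 5) - 11 ≡ 19. → (5, 19)
5G: (5, 19) + (23, 25). λ = (25 - 19)/(23 - 5) ≡ 6/18 mod 41. 18⁻¹ ≡ 16 (mod 41), so λ ≡ 14.
  x = λ² - 5 - 23 = 196 - 28 ≡ 4; y = λ·(5 - 4) - 19 ≡ 36. → (4, 36)
6G: (4, 36) + (23, 25). λ = (25 - 36)/(23 - 4) ≡ 30/19 mod 41. 19⁻¹ ≡ 13 (mod 41), so λ ≡ 21.
  x = λ² - 4 - 23 = 441 - 27 ≡ 4; y = λ·(4 - 4) - 36 ≡ 5. → (4, 5)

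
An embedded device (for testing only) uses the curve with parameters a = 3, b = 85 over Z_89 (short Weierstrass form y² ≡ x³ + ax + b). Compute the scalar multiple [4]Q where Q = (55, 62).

(0, 21)

Repeated addition: build up to 4Q.
2Q: tangent at (55, 62): λ = (3·55² + 3)/(2·62) ≡ 0/35. 35⁻¹ ≡ 28 (mod 89), so λ ≡ 0·28 ≡ 0.
  x = λ² - 55 - 55 = 0 - 110 ≡ 68; y = λ·(55 - 68) - 62 ≡ 27. → (68, 27)
3Q: (68, 27) + (55, 62). λ = (62 - 27)/(55 - 68) ≡ 35/76 mod 89. 76⁻¹ ≡ 41 (mod 89), so λ ≡ 11.
  x = λ² - 68 - 55 = 121 - 123 ≡ 87; y = λ·(68 - 87) - 27 ≡ 31. → (87, 31)
4Q: (87, 31) + (55, 62). λ = (62 - 31)/(55 - 87) ≡ 31/57 mod 89. 57⁻¹ ≡ 25 (mod 89), so λ ≡ 63.
  x = λ² - 87 - 55 = 3969 - 142 ≡ 0; y = λ·(87 - 0) - 31 ≡ 21. → (0, 21)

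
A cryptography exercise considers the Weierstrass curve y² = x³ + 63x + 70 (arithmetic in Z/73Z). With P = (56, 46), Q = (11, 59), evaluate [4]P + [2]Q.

First 4P:
Double-and-add on 4 = (100)₂. Start with P = (56, 46) for the leading 1-bit.
double: tangent at (56, 46): λ = (3·56² + 63)/(2·46) ≡ 54/19. 19⁻¹ ≡ 50 (mod 73) since 19·50 = 950 ≡ 1, so λ ≡ 54·50 ≡ 72.
  x = λ² - 56 - 56 = 5184 - 112 ≡ 35; y = λ·(56 - 35) - 46 ≡ 6. → (35, 6)
double: tangent at (35, 6): λ = (3·35² + 63)/(2·6) ≡ 15/12. 12⁻¹ ≡ 67 (mod 73), so λ ≡ 15·67 ≡ 56.
  x = λ² - 35 - 35 = 3136 - 70 ≡ 0; y = λ·(35 - 0) - 6 ≡ 56. → (0, 56)
4P = (0, 56).
Next 2Q:
Repeated addition: build up to 2Q.
2Q: tangent at (11, 59): λ = (3·11² + 63)/(2·59) ≡ 61/45. 45⁻¹ ≡ 13 (mod 73), so λ ≡ 61·13 ≡ 63.
  x = λ² - 11 - 11 = 3969 - 22 ≡ 5; y = λ·(11 - 5) - 59 ≡ 27. → (5, 27)
2Q = (5, 27).
Finally 4P + 2Q:
(0, 56) + (5, 27). λ = (27 - 56)/(5 - 0) ≡ 44/5 mod 73. 5⁻¹ ≡ 44 (mod 73) since 5·44 = 220 ≡ 1, so λ ≡ 38.
  x = λ² - 0 - 5 = 1444 - 5 ≡ 52; y = λ·(0 - 52) - 56 ≡ 12. → (52, 12)

(52, 12)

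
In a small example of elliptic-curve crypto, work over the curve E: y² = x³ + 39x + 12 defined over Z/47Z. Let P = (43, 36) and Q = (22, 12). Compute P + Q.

(43, 36) + (22, 12). λ = (12 - 36)/(22 - 43) ≡ 23/26 mod 47. 26⁻¹ ≡ 38 (mod 47) since 26·38 = 988 ≡ 1, so λ ≡ 28.
  x = λ² - 43 - 22 = 784 - 65 ≡ 14; y = λ·(43 - 14) - 36 ≡ 24. → (14, 24)

(14, 24)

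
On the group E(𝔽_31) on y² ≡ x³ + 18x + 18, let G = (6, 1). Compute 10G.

Repeated addition: build up to 10G.
2G: tangent at (6, 1): λ = (3·6² + 18)/(2·1) ≡ 2/2. 2⁻¹ ≡ 16 (mod 31), so λ ≡ 2·16 ≡ 1.
  x = λ² - 6 - 6 = 1 - 12 ≡ 20; y = λ·(6 - 20) - 1 ≡ 16. → (20, 16)
3G: (20, 16) + (6, 1). λ = (1 - 16)/(6 - 20) ≡ 16/17 mod 31. 17⁻¹ ≡ 11 (mod 31) since 17·11 = 187 ≡ 1, so λ ≡ 21.
  x = λ² - 20 - 6 = 441 - 26 ≡ 12; y = λ·(20 - 12) - 16 ≡ 28. → (12, 28)
4G: (12, 28) + (6, 1). λ = (1 - 28)/(6 - 12) ≡ 4/25 mod 31. 25⁻¹ ≡ 5 (mod 31) since 25·5 = 125 ≡ 1, so λ ≡ 20.
  x = λ² - 12 - 6 = 400 - 18 ≡ 10; y = λ·(12 - 10) - 28 ≡ 12. → (10, 12)
5G: (10, 12) + (6, 1). λ = (1 - 12)/(6 - 10) ≡ 20/27 mod 31. 27⁻¹ ≡ 23 (mod 31), so λ ≡ 26.
  x = λ² - 10 - 6 = 676 - 16 ≡ 9; y = λ·(10 - 9) - 12 ≡ 14. → (9, 14)
6G: (9, 14) + (6, 1). λ = (1 - 14)/(6 - 9) ≡ 18/28 mod 31. 28⁻¹ ≡ 10 (mod 31) since 28·10 = 280 ≡ 1, so λ ≡ 25.
  x = λ² - 9 - 6 = 625 - 15 ≡ 21; y = λ·(9 - 21) - 14 ≡ 27. → (21, 27)
7G: (21, 27) + (6, 1). λ = (1 - 27)/(6 - 21) ≡ 5/16 mod 31. 16⁻¹ ≡ 2 (mod 31), so λ ≡ 10.
  x = λ² - 21 - 6 = 100 - 27 ≡ 11; y = λ·(21 - 11) - 27 ≡ 11. → (11, 11)
8G: (11, 11) + (6, 1). λ = (1 - 11)/(6 - 11) ≡ 21/26 mod 31. 26⁻¹ ≡ 6 (mod 31) since 26·6 = 156 ≡ 1, so λ ≡ 2.
  x = λ² - 11 - 6 = 4 - 17 ≡ 18; y = λ·(11 - 18) - 11 ≡ 6. → (18, 6)
9G: (18, 6) + (6, 1). λ = (1 - 6)/(6 - 18) ≡ 26/19 mod 31. 19⁻¹ ≡ 18 (mod 31), so λ ≡ 3.
  x = λ² - 18 - 6 = 9 - 24 ≡ 16; y = λ·(18 - 16) - 6 ≡ 0. → (16, 0)
10G: (16, 0) + (6, 1). λ = (1 - 0)/(6 - 16) ≡ 1/21 mod 31. 21⁻¹ ≡ 3 (mod 31) since 21·3 = 63 ≡ 1, so λ ≡ 3.
  x = λ² - 16 - 6 = 9 - 22 ≡ 18; y = λ·(16 - 18) - 0 ≡ 25. → (18, 25)

(18, 25)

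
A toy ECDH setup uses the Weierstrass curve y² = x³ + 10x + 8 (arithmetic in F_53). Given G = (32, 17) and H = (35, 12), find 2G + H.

(45, 23)

First 2G:
Repeated addition: build up to 2G.
2G: tangent at (32, 17): λ = (3·32² + 10)/(2·17) ≡ 8/34. 34⁻¹ ≡ 39 (mod 53), so λ ≡ 8·39 ≡ 47.
  x = λ² - 32 - 32 = 2209 - 64 ≡ 25; y = λ·(32 - 25) - 17 ≡ 47. → (25, 47)
2G = (25, 47).
Finally 2G + H:
(25, 47) + (35, 12). λ = (12 - 47)/(35 - 25) ≡ 18/10 mod 53. 10⁻¹ ≡ 16 (mod 53) since 10·16 = 160 ≡ 1, so λ ≡ 23.
  x = λ² - 25 - 35 = 529 - 60 ≡ 45; y = λ·(25 - 45) - 47 ≡ 23. → (45, 23)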